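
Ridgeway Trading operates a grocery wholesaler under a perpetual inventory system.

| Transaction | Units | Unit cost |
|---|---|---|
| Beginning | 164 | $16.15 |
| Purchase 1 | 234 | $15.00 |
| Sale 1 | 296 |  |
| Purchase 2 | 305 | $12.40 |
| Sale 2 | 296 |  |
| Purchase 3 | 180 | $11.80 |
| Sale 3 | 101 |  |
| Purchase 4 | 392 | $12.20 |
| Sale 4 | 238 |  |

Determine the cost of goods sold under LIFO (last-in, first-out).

Sale 1 (296) [LIFO — newest first]: 234 @ $15.00 + 62 @ $16.15 = $4,511.30
Sale 2 (296) [LIFO — newest first]: 296 @ $12.40 = $3,670.40
Sale 3 (101) [LIFO — newest first]: 101 @ $11.80 = $1,191.80
Sale 4 (238) [LIFO — newest first]: 238 @ $12.20 = $2,903.60
Total COGS = $4,511.30 + $3,670.40 + $1,191.80 + $2,903.60 = $12,277.10
Ending inventory: 102 @ $16.15 + 9 @ $12.40 + 79 @ $11.80 + 154 @ $12.20 = $4,569.90

COGS = $12,277.10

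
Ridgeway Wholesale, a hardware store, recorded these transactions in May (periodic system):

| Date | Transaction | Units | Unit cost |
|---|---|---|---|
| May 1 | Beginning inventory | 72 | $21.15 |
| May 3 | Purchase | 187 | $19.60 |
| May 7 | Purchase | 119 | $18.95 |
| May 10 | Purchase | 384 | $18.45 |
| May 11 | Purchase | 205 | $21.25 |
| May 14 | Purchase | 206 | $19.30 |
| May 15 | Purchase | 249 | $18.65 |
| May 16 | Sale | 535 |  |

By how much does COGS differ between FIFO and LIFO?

$20.05

FIFO COGS: 72 @ $21.15 + 187 @ $19.60 + 119 @ $18.95 + 157 @ $18.45 = $10,339.70
LIFO COGS: 249 @ $18.65 + 206 @ $19.30 + 80 @ $21.25 = $10,319.65
Difference = |$10,339.70 − $10,319.65| = $20.05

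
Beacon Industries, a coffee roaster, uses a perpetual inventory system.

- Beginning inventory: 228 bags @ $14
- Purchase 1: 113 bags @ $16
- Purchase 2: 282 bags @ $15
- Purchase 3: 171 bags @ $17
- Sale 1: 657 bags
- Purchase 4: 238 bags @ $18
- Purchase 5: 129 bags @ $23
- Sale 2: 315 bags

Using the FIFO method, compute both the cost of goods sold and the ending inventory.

COGS = $15,341; ending inventory = $4,047

Sale 1 (657) [FIFO — oldest first]: 228 @ $14 + 113 @ $16 + 282 @ $15 + 34 @ $17 = $9,808
Sale 2 (315) [FIFO — oldest first]: 137 @ $17 + 178 @ $18 = $5,533
Total COGS = $9,808 + $5,533 = $15,341
Ending inventory: 60 @ $18 + 129 @ $23 = $4,047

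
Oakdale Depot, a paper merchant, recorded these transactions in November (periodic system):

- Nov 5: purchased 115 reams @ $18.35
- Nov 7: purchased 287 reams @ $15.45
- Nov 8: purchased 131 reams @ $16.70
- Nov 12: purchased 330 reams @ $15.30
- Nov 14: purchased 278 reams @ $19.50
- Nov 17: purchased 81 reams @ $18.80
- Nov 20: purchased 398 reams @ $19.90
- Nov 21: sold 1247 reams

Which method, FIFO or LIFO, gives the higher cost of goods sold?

LIFO

FIFO COGS: 115 @ $18.35 + 287 @ $15.45 + 131 @ $16.70 + 330 @ $15.30 + 278 @ $19.50 + 81 @ $18.80 + 25 @ $19.90 = $21,222.40
LIFO COGS: 398 @ $19.90 + 81 @ $18.80 + 278 @ $19.50 + 330 @ $15.30 + 131 @ $16.70 + 29 @ $15.45 = $22,548.75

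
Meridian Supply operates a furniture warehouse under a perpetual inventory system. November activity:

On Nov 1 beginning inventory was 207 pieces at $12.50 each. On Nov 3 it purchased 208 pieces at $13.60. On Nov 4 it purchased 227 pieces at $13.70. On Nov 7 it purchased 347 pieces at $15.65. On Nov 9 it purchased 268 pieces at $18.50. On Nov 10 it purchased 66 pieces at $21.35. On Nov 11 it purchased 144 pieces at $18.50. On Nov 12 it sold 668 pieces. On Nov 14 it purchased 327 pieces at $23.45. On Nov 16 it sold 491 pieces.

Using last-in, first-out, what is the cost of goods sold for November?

Nov 12, 668 sold [LIFO — newest first]: 144 @ $18.50 + 66 @ $21.35 + 268 @ $18.50 + 190 @ $15.65 = $12,004.60
Nov 16, 491 sold [LIFO — newest first]: 327 @ $23.45 + 157 @ $15.65 + 7 @ $13.70 = $10,221.10
Total COGS = $12,004.60 + $10,221.10 = $22,225.70
Ending inventory: 207 @ $12.50 + 208 @ $13.60 + 220 @ $13.70 = $8,430.30
Check: goods available $30,656.00 = COGS $22,225.70 + ending $8,430.30

COGS = $22,225.70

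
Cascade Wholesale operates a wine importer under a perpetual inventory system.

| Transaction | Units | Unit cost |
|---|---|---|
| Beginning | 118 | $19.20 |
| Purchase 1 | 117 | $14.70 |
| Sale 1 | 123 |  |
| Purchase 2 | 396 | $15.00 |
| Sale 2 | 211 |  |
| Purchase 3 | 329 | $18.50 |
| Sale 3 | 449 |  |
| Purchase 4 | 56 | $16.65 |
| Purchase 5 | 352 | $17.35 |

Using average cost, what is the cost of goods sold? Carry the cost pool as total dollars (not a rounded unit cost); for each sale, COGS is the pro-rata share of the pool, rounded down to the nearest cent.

After Beginning: 118 on hand, pool $2,265.60 (≈ $19.2000 each)
After Purchase 1: 235 on hand, pool $3,985.50 (≈ $16.9596 each)
Sale 1, sell 123: 123/235 × $3,985.50 → $2,086.02
After Purchase 2: 508 on hand, pool $7,839.48 (≈ $15.4320 each)
Sale 2, sell 211: 211/508 × $7,839.48 → $3,256.16
After Purchase 3: 626 on hand, pool $10,669.82 (≈ $17.0444 each)
Sale 3, sell 449: 449/626 × $10,669.82 → $7,652.95
After Purchase 4: 233 on hand, pool $3,949.27 (≈ $16.9497 each)
After Purchase 5: 585 on hand, pool $10,056.47 (≈ $17.1905 each)
Total COGS = $2,086.02 + $3,256.16 + $7,652.95 = $12,995.13
Ending inventory (cost pool remaining) = $10,056.47

COGS = $12,995.13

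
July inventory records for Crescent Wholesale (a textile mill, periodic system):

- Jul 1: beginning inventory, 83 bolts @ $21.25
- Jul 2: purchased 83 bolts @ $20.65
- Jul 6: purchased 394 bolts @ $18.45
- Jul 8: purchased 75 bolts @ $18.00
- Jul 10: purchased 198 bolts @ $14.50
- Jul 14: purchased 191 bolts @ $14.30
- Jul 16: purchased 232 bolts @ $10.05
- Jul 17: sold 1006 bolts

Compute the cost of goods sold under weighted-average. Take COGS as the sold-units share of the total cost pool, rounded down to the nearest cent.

Jul 17, sell 1006: 1006/1256 × $20,030.90 → $16,043.85
Ending inventory (cost pool remaining) = $3,987.05

COGS = $16,043.85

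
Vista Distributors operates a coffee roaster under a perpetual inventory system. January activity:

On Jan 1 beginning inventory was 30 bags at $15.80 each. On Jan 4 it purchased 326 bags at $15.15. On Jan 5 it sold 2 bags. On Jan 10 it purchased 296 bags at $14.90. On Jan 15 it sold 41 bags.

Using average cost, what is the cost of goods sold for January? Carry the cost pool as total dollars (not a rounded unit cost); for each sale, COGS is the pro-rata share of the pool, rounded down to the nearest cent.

COGS = $648.10

After Jan 1: 30 on hand, pool $474.00 (≈ $15.8000 each)
After Jan 4: 356 on hand, pool $5,412.90 (≈ $15.2048 each)
Jan 5, sell 2: 2/356 × $5,412.90 → $30.40
After Jan 10: 650 on hand, pool $9,792.90 (≈ $15.0660 each)
Jan 15, sell 41: 41/650 × $9,792.90 → $617.70
Total COGS = $30.40 + $617.70 = $648.10
Ending inventory (cost pool remaining) = $9,175.20
Check: goods available $9,823.30 = COGS $648.10 + ending $9,175.20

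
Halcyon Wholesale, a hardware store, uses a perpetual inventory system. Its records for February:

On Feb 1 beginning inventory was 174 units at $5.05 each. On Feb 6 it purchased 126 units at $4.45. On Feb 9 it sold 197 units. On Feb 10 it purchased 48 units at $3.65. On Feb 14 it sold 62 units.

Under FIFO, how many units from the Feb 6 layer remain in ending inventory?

Feb 9, 197 sold [FIFO — oldest first]: 174 @ $5.05 + 23 @ $4.45 = $981.05
Feb 14, 62 sold [FIFO — oldest first]: 62 @ $4.45 = $275.90
Total COGS = $981.05 + $275.90 = $1,256.95
Ending inventory: 41 @ $4.45 + 48 @ $3.65 = $357.65

41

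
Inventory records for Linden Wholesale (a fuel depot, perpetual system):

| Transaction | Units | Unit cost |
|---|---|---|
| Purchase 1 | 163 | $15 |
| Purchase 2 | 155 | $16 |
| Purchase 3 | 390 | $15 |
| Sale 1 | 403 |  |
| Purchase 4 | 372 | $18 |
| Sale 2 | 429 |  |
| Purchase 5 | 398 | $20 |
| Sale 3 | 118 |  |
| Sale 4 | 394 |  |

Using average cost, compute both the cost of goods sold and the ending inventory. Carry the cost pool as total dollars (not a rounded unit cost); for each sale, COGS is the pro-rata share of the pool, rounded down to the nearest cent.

After Purchase 1: 163 on hand, pool $2,445.00 (≈ $15.0000 each)
After Purchase 2: 318 on hand, pool $4,925.00 (≈ $15.4874 each)
After Purchase 3: 708 on hand, pool $10,775.00 (≈ $15.2189 each)
Sale 1, sell 403: 403/708 × $10,775.00 → $6,133.22
After Purchase 4: 677 on hand, pool $11,337.78 (≈ $16.7471 each)
Sale 2, sell 429: 429/677 × $11,337.78 → $7,184.50
After Purchase 5: 646 on hand, pool $12,113.28 (≈ $18.7512 each)
Sale 3, sell 118: 118/646 × $12,113.28 → $2,212.64
Sale 4, sell 394: 394/528 × $9,900.64 → $7,387.97
Total COGS = $6,133.22 + $7,184.50 + $2,212.64 + $7,387.97 = $22,918.33
Ending inventory (cost pool remaining) = $2,512.67

COGS = $22,918.33; ending inventory = $2,512.67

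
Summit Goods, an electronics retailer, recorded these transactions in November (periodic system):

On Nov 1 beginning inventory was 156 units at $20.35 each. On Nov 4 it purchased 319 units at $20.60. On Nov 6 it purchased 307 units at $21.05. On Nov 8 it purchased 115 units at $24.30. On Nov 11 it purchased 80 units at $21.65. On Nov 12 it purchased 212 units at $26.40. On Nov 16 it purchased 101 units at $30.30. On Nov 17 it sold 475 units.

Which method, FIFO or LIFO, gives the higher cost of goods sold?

LIFO

FIFO COGS: 156 @ $20.35 + 319 @ $20.60 = $9,746.00
LIFO COGS: 101 @ $30.30 + 212 @ $26.40 + 80 @ $21.65 + 82 @ $24.30 = $12,381.70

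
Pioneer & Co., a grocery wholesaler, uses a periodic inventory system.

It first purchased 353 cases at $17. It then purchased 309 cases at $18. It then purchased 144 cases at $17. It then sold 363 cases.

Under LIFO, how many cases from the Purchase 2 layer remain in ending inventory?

90

Sale 1 (363) [LIFO — newest first]: 144 @ $17 + 219 @ $18 = $6,390
Ending inventory: 353 @ $17 + 90 @ $18 = $7,621
Check: goods available $14,011 = COGS $6,390 + ending $7,621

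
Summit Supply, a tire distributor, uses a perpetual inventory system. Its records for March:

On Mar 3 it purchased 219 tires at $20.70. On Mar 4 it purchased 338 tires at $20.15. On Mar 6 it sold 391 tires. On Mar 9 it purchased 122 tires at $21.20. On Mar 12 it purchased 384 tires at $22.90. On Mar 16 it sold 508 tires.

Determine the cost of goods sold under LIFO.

COGS = $19,329.20

Mar 6, 391 sold [LIFO — newest first]: 338 @ $20.15 + 53 @ $20.70 = $7,907.80
Mar 16, 508 sold [LIFO — newest first]: 384 @ $22.90 + 122 @ $21.20 + 2 @ $20.70 = $11,421.40
Total COGS = $7,907.80 + $11,421.40 = $19,329.20
Ending inventory: 164 @ $20.70 = $3,394.80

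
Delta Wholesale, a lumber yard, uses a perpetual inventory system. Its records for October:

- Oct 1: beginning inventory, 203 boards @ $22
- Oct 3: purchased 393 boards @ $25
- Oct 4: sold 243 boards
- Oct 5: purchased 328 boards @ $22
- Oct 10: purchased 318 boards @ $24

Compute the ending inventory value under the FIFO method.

Ending inventory = $23,673

Oct 4, 243 sold [FIFO — oldest first]: 203 @ $22 + 40 @ $25 = $5,466
Ending inventory: 353 @ $25 + 328 @ $22 + 318 @ $24 = $23,673
Check: goods available $29,139 = COGS $5,466 + ending $23,673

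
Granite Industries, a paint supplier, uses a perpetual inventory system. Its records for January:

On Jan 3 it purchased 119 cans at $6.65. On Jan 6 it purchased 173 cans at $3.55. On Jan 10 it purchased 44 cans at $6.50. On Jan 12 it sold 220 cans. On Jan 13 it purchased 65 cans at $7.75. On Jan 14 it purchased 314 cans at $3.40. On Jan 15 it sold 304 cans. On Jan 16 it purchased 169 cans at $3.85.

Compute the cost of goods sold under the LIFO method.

Jan 12, 220 sold [LIFO — newest first]: 44 @ $6.50 + 173 @ $3.55 + 3 @ $6.65 = $920.10
Jan 15, 304 sold [LIFO — newest first]: 304 @ $3.40 = $1,033.60
Total COGS = $920.10 + $1,033.60 = $1,953.70
Ending inventory: 116 @ $6.65 + 65 @ $7.75 + 10 @ $3.40 + 169 @ $3.85 = $1,959.80
Check: goods available $3,913.50 = COGS $1,953.70 + ending $1,959.80

COGS = $1,953.70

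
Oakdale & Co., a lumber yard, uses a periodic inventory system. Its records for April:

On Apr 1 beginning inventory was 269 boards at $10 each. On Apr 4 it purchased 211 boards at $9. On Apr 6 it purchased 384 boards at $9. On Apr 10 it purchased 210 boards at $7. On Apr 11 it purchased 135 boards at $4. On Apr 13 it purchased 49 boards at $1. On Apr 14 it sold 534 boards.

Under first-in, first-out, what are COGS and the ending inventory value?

COGS = $5,075; ending inventory = $5,029

Apr 14, 534 sold [FIFO — oldest first]: 269 @ $10 + 211 @ $9 + 54 @ $9 = $5,075
Ending inventory: 330 @ $9 + 210 @ $7 + 135 @ $4 + 49 @ $1 = $5,029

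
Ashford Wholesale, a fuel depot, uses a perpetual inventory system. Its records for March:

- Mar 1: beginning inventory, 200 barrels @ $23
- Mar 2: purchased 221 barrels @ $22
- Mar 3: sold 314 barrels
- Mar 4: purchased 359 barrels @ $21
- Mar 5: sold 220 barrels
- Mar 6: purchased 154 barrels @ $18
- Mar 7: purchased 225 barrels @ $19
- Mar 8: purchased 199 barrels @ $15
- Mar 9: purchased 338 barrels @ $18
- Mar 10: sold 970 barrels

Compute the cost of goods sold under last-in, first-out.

Mar 3, 314 sold [LIFO — newest first]: 221 @ $22 + 93 @ $23 = $7,001
Mar 5, 220 sold [LIFO — newest first]: 220 @ $21 = $4,620
Mar 10, 970 sold [LIFO — newest first]: 338 @ $18 + 199 @ $15 + 225 @ $19 + 154 @ $18 + 54 @ $21 = $17,250
Total COGS = $7,001 + $4,620 + $17,250 = $28,871
Ending inventory: 107 @ $23 + 85 @ $21 = $4,246

COGS = $28,871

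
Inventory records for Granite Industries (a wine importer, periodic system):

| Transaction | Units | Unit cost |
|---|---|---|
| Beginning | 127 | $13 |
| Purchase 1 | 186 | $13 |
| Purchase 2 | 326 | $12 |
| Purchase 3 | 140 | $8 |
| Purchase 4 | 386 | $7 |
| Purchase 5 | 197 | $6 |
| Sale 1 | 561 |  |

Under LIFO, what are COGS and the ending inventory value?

Sale 1 (561) [LIFO — newest first]: 197 @ $6 + 364 @ $7 = $3,730
Ending inventory: 127 @ $13 + 186 @ $13 + 326 @ $12 + 140 @ $8 + 22 @ $7 = $9,255
Check: goods available $12,985 = COGS $3,730 + ending $9,255

COGS = $3,730; ending inventory = $9,255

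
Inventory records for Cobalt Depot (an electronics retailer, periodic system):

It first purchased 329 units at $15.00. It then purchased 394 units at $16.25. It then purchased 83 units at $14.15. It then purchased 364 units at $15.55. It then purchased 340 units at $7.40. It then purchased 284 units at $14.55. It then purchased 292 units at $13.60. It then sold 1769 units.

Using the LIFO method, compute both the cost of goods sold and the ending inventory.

COGS = $24,036.55; ending inventory = $4,755.00

Sale 1 (1769) [LIFO — newest first]: 292 @ $13.60 + 284 @ $14.55 + 340 @ $7.40 + 364 @ $15.55 + 83 @ $14.15 + 394 @ $16.25 + 12 @ $15.00 = $24,036.55
Ending inventory: 317 @ $15.00 = $4,755.00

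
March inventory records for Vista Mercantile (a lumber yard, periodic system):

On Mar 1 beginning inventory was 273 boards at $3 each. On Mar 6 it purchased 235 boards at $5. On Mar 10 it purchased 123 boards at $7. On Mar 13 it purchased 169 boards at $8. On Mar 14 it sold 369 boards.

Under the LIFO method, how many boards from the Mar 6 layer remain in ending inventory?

Mar 14, 369 sold [LIFO — newest first]: 169 @ $8 + 123 @ $7 + 77 @ $5 = $2,598
Ending inventory: 273 @ $3 + 158 @ $5 = $1,609
Check: goods available $4,207 = COGS $2,598 + ending $1,609

158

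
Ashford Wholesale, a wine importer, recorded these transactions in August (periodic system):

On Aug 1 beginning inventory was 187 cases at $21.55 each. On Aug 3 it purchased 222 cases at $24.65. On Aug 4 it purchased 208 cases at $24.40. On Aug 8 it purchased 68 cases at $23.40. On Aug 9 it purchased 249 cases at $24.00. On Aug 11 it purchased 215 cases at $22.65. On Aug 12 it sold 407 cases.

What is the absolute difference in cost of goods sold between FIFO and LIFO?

$24.90

FIFO COGS: 187 @ $21.55 + 220 @ $24.65 = $9,452.85
LIFO COGS: 215 @ $22.65 + 192 @ $24.00 = $9,477.75
Difference = |$9,452.85 − $9,477.75| = $24.90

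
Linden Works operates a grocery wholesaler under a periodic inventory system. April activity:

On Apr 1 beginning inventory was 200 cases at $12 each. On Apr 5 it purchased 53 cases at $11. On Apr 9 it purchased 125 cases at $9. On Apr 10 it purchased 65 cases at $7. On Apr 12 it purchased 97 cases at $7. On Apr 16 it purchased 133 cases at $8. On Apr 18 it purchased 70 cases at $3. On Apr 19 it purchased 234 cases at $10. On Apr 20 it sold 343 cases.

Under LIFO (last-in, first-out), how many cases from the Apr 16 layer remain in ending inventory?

Apr 20, 343 sold [LIFO — newest first]: 234 @ $10 + 70 @ $3 + 39 @ $8 = $2,862
Ending inventory: 200 @ $12 + 53 @ $11 + 125 @ $9 + 65 @ $7 + 97 @ $7 + 94 @ $8 = $5,994

94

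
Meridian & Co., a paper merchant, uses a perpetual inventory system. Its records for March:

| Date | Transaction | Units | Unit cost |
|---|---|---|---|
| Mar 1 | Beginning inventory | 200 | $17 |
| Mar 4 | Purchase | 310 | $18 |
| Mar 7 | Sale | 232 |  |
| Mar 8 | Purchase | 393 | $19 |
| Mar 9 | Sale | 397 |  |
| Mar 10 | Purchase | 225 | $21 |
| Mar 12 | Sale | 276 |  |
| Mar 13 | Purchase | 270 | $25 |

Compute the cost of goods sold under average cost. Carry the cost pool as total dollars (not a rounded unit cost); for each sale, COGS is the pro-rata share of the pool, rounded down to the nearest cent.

COGS = $16,804.52

After Mar 1: 200 on hand, pool $3,400.00 (≈ $17.0000 each)
After Mar 4: 510 on hand, pool $8,980.00 (≈ $17.6078 each)
Mar 7, sell 232: 232/510 × $8,980.00 → $4,085.01
After Mar 8: 671 on hand, pool $12,361.99 (≈ $18.4232 each)
Mar 9, sell 397: 397/671 × $12,361.99 → $7,314.02
After Mar 10: 499 on hand, pool $9,772.97 (≈ $19.5851 each)
Mar 12, sell 276: 276/499 × $9,772.97 → $5,405.49
After Mar 13: 493 on hand, pool $11,117.48 (≈ $22.5507 each)
Total COGS = $4,085.01 + $7,314.02 + $5,405.49 = $16,804.52
Ending inventory (cost pool remaining) = $11,117.48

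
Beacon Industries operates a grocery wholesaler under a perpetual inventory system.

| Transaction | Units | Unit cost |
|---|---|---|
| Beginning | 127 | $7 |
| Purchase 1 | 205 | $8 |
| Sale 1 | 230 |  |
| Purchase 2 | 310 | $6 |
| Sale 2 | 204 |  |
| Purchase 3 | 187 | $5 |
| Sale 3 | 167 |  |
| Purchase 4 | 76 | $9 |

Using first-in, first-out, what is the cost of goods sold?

Sale 1 (230) [FIFO — oldest first]: 127 @ $7 + 103 @ $8 = $1,713
Sale 2 (204) [FIFO — oldest first]: 102 @ $8 + 102 @ $6 = $1,428
Sale 3 (167) [FIFO — oldest first]: 167 @ $6 = $1,002
Total COGS = $1,713 + $1,428 + $1,002 = $4,143
Ending inventory: 41 @ $6 + 187 @ $5 + 76 @ $9 = $1,865

COGS = $4,143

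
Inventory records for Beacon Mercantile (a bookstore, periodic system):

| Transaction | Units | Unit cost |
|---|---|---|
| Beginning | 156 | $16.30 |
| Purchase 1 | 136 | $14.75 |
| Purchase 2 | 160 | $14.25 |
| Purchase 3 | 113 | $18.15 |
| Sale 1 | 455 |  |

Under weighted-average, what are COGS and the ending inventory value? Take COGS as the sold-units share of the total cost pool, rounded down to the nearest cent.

COGS = $7,150.94; ending inventory = $1,728.81

Sale 1, sell 455: 455/565 × $8,879.75 → $7,150.94
Ending inventory (cost pool remaining) = $1,728.81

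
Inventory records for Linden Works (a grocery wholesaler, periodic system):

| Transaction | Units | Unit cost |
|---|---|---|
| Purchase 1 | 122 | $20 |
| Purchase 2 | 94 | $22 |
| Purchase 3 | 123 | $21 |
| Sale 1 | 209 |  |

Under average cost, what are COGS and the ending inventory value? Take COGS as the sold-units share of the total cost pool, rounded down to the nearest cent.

Sale 1, sell 209: 209/339 × $7,091.00 → $4,371.73
Ending inventory (cost pool remaining) = $2,719.27

COGS = $4,371.73; ending inventory = $2,719.27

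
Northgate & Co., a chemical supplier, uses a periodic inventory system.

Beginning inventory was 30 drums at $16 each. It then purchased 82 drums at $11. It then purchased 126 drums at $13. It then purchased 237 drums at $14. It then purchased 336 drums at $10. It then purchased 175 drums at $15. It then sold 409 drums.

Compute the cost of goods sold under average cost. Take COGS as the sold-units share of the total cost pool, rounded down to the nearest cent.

COGS = $5,111.67

Sale 1, sell 409: 409/986 × $12,323.00 → $5,111.67
Ending inventory (cost pool remaining) = $7,211.33
Check: goods available $12,323.00 = COGS $5,111.67 + ending $7,211.33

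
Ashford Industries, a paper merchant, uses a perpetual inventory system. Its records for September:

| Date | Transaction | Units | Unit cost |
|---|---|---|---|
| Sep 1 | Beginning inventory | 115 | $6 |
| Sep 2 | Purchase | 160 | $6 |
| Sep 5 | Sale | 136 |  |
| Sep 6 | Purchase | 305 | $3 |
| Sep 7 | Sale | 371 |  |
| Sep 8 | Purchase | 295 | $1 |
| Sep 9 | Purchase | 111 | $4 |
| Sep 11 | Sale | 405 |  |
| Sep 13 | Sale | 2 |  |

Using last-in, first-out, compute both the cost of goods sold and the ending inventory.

COGS = $2,872; ending inventory = $432

Sep 5, 136 sold [LIFO — newest first]: 136 @ $6 = $816
Sep 7, 371 sold [LIFO — newest first]: 305 @ $3 + 24 @ $6 + 42 @ $6 = $1,311
Sep 11, 405 sold [LIFO — newest first]: 111 @ $4 + 294 @ $1 = $738
Sep 13, 2 sold [LIFO — newest first]: 1 @ $1 + 1 @ $6 = $7
Total COGS = $816 + $1,311 + $738 + $7 = $2,872
Ending inventory: 72 @ $6 = $432
Check: goods available $3,304 = COGS $2,872 + ending $432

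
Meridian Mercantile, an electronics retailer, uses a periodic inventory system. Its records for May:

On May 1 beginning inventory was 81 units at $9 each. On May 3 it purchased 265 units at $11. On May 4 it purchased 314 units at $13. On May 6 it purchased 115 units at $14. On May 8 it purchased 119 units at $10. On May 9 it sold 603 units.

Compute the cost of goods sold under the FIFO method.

May 9, 603 sold [FIFO — oldest first]: 81 @ $9 + 265 @ $11 + 257 @ $13 = $6,985
Ending inventory: 57 @ $13 + 115 @ $14 + 119 @ $10 = $3,541
Check: goods available $10,526 = COGS $6,985 + ending $3,541

COGS = $6,985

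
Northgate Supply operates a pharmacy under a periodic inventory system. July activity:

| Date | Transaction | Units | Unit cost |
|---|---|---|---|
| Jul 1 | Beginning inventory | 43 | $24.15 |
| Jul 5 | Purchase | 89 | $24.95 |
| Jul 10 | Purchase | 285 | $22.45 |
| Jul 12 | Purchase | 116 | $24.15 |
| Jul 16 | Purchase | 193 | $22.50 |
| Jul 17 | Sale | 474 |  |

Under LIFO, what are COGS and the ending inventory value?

COGS = $10,848.15; ending inventory = $5,953.00

Jul 17, 474 sold [LIFO — newest first]: 193 @ $22.50 + 116 @ $24.15 + 165 @ $22.45 = $10,848.15
Ending inventory: 43 @ $24.15 + 89 @ $24.95 + 120 @ $22.45 = $5,953.00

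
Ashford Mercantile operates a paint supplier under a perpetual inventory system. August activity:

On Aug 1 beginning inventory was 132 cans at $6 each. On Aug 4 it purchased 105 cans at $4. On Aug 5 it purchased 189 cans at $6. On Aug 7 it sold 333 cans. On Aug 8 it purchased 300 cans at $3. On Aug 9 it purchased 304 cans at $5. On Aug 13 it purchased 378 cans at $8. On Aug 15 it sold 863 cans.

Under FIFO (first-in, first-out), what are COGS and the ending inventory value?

Aug 7, 333 sold [FIFO — oldest first]: 132 @ $6 + 105 @ $4 + 96 @ $6 = $1,788
Aug 15, 863 sold [FIFO — oldest first]: 93 @ $6 + 300 @ $3 + 304 @ $5 + 166 @ $8 = $4,306
Total COGS = $1,788 + $4,306 = $6,094
Ending inventory: 212 @ $8 = $1,696

COGS = $6,094; ending inventory = $1,696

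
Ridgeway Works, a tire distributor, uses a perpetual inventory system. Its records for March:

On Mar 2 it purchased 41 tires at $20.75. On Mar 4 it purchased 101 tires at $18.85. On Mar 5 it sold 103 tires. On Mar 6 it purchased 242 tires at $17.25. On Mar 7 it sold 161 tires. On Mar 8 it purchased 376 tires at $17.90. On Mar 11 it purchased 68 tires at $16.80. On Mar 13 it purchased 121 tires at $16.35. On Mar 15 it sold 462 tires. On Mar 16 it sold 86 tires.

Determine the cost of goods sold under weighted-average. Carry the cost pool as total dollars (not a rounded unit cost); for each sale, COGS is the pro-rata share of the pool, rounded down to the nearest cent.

COGS = $14,388.85

After Mar 2: 41 on hand, pool $850.75 (≈ $20.7500 each)
After Mar 4: 142 on hand, pool $2,754.60 (≈ $19.3986 each)
Mar 5, sell 103: 103/142 × $2,754.60 → $1,998.05
After Mar 6: 281 on hand, pool $4,931.05 (≈ $17.5482 each)
Mar 7, sell 161: 161/281 × $4,931.05 → $2,825.26
After Mar 8: 496 on hand, pool $8,836.19 (≈ $17.8149 each)
After Mar 11: 564 on hand, pool $9,978.59 (≈ $17.6925 each)
After Mar 13: 685 on hand, pool $11,956.94 (≈ $17.4554 each)
Mar 15, sell 462: 462/685 × $11,956.94 → $8,064.38
Mar 16, sell 86: 86/223 × $3,892.56 → $1,501.16
Total COGS = $1,998.05 + $2,825.26 + $8,064.38 + $1,501.16 = $14,388.85
Ending inventory (cost pool remaining) = $2,391.40
Check: goods available $16,780.25 = COGS $14,388.85 + ending $2,391.40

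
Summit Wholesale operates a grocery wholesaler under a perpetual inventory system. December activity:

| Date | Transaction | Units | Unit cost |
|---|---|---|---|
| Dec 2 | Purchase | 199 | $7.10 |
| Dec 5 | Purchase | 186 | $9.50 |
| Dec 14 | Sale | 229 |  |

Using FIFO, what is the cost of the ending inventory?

Ending inventory = $1,482.00

Dec 14, 229 sold [FIFO — oldest first]: 199 @ $7.10 + 30 @ $9.50 = $1,697.90
Ending inventory: 156 @ $9.50 = $1,482.00
Check: goods available $3,179.90 = COGS $1,697.90 + ending $1,482.00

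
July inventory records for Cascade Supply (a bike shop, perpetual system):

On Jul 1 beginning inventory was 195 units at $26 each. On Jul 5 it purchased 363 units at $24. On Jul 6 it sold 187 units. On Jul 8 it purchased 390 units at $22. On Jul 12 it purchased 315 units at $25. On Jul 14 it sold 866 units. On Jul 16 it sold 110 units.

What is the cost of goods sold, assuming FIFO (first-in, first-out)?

Jul 6, 187 sold [FIFO — oldest first]: 187 @ $26 = $4,862
Jul 14, 866 sold [FIFO — oldest first]: 8 @ $26 + 363 @ $24 + 390 @ $22 + 105 @ $25 = $20,125
Jul 16, 110 sold [FIFO — oldest first]: 110 @ $25 = $2,750
Total COGS = $4,862 + $20,125 + $2,750 = $27,737
Ending inventory: 100 @ $25 = $2,500

COGS = $27,737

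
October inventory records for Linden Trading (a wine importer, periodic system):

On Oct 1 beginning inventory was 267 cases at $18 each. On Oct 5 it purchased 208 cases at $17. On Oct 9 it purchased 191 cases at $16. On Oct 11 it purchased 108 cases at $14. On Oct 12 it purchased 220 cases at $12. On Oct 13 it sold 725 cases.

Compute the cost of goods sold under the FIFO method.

COGS = $12,224

Oct 13, 725 sold [FIFO — oldest first]: 267 @ $18 + 208 @ $17 + 191 @ $16 + 59 @ $14 = $12,224
Ending inventory: 49 @ $14 + 220 @ $12 = $3,326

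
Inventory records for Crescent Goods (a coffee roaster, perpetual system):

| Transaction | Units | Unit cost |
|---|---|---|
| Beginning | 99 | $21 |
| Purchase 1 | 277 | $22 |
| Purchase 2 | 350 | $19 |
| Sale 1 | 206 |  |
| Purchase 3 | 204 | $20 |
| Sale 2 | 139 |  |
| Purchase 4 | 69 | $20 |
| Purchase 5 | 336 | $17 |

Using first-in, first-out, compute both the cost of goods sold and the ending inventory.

Sale 1 (206) [FIFO — oldest first]: 99 @ $21 + 107 @ $22 = $4,433
Sale 2 (139) [FIFO — oldest first]: 139 @ $22 = $3,058
Total COGS = $4,433 + $3,058 = $7,491
Ending inventory: 31 @ $22 + 350 @ $19 + 204 @ $20 + 69 @ $20 + 336 @ $17 = $18,504

COGS = $7,491; ending inventory = $18,504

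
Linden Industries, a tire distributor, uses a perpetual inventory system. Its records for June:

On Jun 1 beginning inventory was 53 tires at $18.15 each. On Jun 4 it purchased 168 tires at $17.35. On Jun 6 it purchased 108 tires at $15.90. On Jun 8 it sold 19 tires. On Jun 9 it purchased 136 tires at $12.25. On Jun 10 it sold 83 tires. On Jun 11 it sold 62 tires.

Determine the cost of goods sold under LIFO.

COGS = $2,111.20

Jun 8, 19 sold [LIFO — newest first]: 19 @ $15.90 = $302.10
Jun 10, 83 sold [LIFO — newest first]: 83 @ $12.25 = $1,016.75
Jun 11, 62 sold [LIFO — newest first]: 53 @ $12.25 + 9 @ $15.90 = $792.35
Total COGS = $302.10 + $1,016.75 + $792.35 = $2,111.20
Ending inventory: 53 @ $18.15 + 168 @ $17.35 + 80 @ $15.90 = $5,148.75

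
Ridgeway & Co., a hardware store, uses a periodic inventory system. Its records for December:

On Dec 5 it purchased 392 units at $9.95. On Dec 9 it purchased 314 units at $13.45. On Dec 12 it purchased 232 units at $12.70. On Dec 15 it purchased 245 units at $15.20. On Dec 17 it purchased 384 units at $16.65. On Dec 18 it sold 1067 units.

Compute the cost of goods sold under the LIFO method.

Dec 18, 1067 sold [LIFO — newest first]: 384 @ $16.65 + 245 @ $15.20 + 232 @ $12.70 + 206 @ $13.45 = $15,834.70
Ending inventory: 392 @ $9.95 + 108 @ $13.45 = $5,353.00

COGS = $15,834.70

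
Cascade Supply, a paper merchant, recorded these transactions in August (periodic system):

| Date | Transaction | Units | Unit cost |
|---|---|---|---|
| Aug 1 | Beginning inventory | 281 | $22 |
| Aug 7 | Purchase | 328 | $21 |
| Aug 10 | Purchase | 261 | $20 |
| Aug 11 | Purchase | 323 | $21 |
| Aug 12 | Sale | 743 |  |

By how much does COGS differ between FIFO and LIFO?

$408

FIFO COGS: 281 @ $22 + 328 @ $21 + 134 @ $20 = $15,750
LIFO COGS: 323 @ $21 + 261 @ $20 + 159 @ $21 = $15,342
Difference = |$15,750 − $15,342| = $408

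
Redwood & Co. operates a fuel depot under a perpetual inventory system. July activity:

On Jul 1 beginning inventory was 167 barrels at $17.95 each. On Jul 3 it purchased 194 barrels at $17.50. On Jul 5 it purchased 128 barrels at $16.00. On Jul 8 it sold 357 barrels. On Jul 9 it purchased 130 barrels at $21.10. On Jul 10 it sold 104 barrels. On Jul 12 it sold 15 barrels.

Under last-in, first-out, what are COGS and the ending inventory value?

Jul 8, 357 sold [LIFO — newest first]: 128 @ $16.00 + 194 @ $17.50 + 35 @ $17.95 = $6,071.25
Jul 10, 104 sold [LIFO — newest first]: 104 @ $21.10 = $2,194.40
Jul 12, 15 sold [LIFO — newest first]: 15 @ $21.10 = $316.50
Total COGS = $6,071.25 + $2,194.40 + $316.50 = $8,582.15
Ending inventory: 132 @ $17.95 + 11 @ $21.10 = $2,601.50

COGS = $8,582.15; ending inventory = $2,601.50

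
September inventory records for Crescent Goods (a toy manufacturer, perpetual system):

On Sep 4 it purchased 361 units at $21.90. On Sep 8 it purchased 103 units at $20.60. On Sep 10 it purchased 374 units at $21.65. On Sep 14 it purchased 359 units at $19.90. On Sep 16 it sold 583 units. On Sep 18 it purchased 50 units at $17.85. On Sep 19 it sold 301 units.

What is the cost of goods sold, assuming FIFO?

COGS = $19,040.20

Sep 16, 583 sold [FIFO — oldest first]: 361 @ $21.90 + 103 @ $20.60 + 119 @ $21.65 = $12,604.05
Sep 19, 301 sold [FIFO — oldest first]: 255 @ $21.65 + 46 @ $19.90 = $6,436.15
Total COGS = $12,604.05 + $6,436.15 = $19,040.20
Ending inventory: 313 @ $19.90 + 50 @ $17.85 = $7,121.20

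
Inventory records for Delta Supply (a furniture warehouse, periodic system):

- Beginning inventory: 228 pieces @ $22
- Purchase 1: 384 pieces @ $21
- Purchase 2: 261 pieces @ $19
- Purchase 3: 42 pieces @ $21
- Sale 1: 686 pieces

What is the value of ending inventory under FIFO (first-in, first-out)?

Ending inventory = $4,435

Sale 1 (686) [FIFO — oldest first]: 228 @ $22 + 384 @ $21 + 74 @ $19 = $14,486
Ending inventory: 187 @ $19 + 42 @ $21 = $4,435
Check: goods available $18,921 = COGS $14,486 + ending $4,435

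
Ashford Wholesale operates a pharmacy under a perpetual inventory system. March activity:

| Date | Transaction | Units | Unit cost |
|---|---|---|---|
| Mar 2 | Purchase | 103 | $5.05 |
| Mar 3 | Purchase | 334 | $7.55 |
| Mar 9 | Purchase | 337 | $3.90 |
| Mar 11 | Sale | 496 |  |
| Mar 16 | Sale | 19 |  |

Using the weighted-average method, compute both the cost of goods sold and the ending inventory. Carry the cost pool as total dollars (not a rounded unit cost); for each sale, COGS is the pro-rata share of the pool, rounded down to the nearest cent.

COGS = $2,898.46; ending inventory = $1,457.69

After Mar 2: 103 on hand, pool $520.15 (≈ $5.0500 each)
After Mar 3: 437 on hand, pool $3,041.85 (≈ $6.9608 each)
After Mar 9: 774 on hand, pool $4,356.15 (≈ $5.6281 each)
Mar 11, sell 496: 496/774 × $4,356.15 → $2,791.53
Mar 16, sell 19: 19/278 × $1,564.62 → $106.93
Total COGS = $2,791.53 + $106.93 = $2,898.46
Ending inventory (cost pool remaining) = $1,457.69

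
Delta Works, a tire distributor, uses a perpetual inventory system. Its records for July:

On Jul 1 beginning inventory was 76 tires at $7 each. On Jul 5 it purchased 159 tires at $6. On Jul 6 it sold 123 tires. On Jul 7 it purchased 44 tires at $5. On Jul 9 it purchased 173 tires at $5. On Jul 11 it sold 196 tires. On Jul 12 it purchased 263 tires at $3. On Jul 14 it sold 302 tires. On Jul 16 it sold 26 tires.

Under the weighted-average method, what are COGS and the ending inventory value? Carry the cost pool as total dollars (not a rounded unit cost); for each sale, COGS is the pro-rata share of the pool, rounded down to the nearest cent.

COGS = $3,100.03; ending inventory = $259.97

After Jul 1: 76 on hand, pool $532.00 (≈ $7.0000 each)
After Jul 5: 235 on hand, pool $1,486.00 (≈ $6.3234 each)
Jul 6, sell 123: 123/235 × $1,486.00 → $777.77
After Jul 7: 156 on hand, pool $928.23 (≈ $5.9502 each)
After Jul 9: 329 on hand, pool $1,793.23 (≈ $5.4505 each)
Jul 11, sell 196: 196/329 × $1,793.23 → $1,068.30
After Jul 12: 396 on hand, pool $1,513.93 (≈ $3.8231 each)
Jul 14, sell 302: 302/396 × $1,513.93 → $1,154.56
Jul 16, sell 26: 26/94 × $359.37 → $99.40
Total COGS = $777.77 + $1,068.30 + $1,154.56 + $99.40 = $3,100.03
Ending inventory (cost pool remaining) = $259.97
Check: goods available $3,360.00 = COGS $3,100.03 + ending $259.97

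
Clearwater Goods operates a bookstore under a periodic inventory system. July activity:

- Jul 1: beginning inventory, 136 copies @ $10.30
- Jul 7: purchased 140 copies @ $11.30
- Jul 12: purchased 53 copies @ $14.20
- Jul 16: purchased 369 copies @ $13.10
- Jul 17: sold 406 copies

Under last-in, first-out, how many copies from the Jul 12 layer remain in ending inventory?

Jul 17, 406 sold [LIFO — newest first]: 369 @ $13.10 + 37 @ $14.20 = $5,359.30
Ending inventory: 136 @ $10.30 + 140 @ $11.30 + 16 @ $14.20 = $3,210.00

16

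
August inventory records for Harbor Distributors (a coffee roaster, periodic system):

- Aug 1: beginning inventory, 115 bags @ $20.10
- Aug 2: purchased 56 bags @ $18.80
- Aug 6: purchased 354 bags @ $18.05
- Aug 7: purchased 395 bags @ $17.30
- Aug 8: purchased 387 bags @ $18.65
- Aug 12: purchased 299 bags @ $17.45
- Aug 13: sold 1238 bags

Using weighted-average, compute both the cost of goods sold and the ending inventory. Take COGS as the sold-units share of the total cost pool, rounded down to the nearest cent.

COGS = $22,372.34; ending inventory = $6,650.26

Aug 13, sell 1238: 1238/1606 × $29,022.60 → $22,372.34
Ending inventory (cost pool remaining) = $6,650.26
Check: goods available $29,022.60 = COGS $22,372.34 + ending $6,650.26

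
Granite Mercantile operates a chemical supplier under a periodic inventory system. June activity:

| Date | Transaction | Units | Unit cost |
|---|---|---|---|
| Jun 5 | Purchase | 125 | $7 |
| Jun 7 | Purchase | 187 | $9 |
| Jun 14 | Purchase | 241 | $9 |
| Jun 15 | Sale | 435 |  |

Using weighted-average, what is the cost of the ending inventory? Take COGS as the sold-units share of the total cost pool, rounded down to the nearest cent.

Jun 15, sell 435: 435/553 × $4,727.00 → $3,718.34
Ending inventory (cost pool remaining) = $1,008.66

Ending inventory = $1,008.66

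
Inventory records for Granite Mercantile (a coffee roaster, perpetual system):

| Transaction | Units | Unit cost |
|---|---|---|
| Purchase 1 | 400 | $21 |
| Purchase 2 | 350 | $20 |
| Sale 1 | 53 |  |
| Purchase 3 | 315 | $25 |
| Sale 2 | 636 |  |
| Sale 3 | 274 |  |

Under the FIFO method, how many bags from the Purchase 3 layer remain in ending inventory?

102

Sale 1 (53) [FIFO — oldest first]: 53 @ $21 = $1,113
Sale 2 (636) [FIFO — oldest first]: 347 @ $21 + 289 @ $20 = $13,067
Sale 3 (274) [FIFO — oldest first]: 61 @ $20 + 213 @ $25 = $6,545
Total COGS = $1,113 + $13,067 + $6,545 = $20,725
Ending inventory: 102 @ $25 = $2,550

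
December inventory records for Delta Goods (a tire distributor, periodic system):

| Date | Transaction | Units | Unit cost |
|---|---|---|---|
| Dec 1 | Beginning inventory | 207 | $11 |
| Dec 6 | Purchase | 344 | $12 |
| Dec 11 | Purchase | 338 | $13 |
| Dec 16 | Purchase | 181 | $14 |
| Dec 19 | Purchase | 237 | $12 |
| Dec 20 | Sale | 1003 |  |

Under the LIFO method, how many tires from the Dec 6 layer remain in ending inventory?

Dec 20, 1003 sold [LIFO — newest first]: 237 @ $12 + 181 @ $14 + 338 @ $13 + 247 @ $12 = $12,736
Ending inventory: 207 @ $11 + 97 @ $12 = $3,441
Check: goods available $16,177 = COGS $12,736 + ending $3,441

97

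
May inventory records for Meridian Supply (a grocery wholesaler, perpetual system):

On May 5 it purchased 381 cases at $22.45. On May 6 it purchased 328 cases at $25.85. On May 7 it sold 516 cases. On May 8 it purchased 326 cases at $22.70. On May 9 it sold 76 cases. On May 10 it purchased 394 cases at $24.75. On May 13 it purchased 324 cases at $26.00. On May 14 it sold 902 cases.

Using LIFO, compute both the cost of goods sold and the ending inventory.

COGS = $36,776.90; ending inventory = $5,831.05

May 7, 516 sold [LIFO — newest first]: 328 @ $25.85 + 188 @ $22.45 = $12,699.40
May 9, 76 sold [LIFO — newest first]: 76 @ $22.70 = $1,725.20
May 14, 902 sold [LIFO — newest first]: 324 @ $26.00 + 394 @ $24.75 + 184 @ $22.70 = $22,352.30
Total COGS = $12,699.40 + $1,725.20 + $22,352.30 = $36,776.90
Ending inventory: 193 @ $22.45 + 66 @ $22.70 = $5,831.05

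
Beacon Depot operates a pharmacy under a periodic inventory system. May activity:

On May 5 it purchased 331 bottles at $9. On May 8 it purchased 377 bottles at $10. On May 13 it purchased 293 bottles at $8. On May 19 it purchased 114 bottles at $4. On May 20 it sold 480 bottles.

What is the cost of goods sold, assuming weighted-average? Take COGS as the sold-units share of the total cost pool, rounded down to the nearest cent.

COGS = $4,110.78

May 20, sell 480: 480/1115 × $9,549.00 → $4,110.78
Ending inventory (cost pool remaining) = $5,438.22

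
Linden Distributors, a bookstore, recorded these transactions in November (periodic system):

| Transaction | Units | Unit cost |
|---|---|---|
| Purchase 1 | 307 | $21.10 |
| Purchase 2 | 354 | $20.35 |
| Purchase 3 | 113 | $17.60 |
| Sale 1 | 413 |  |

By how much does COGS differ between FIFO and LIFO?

FIFO COGS: 307 @ $21.10 + 106 @ $20.35 = $8,634.80
LIFO COGS: 113 @ $17.60 + 300 @ $20.35 = $8,093.80
Difference = |$8,634.80 − $8,093.80| = $541.00

$541.00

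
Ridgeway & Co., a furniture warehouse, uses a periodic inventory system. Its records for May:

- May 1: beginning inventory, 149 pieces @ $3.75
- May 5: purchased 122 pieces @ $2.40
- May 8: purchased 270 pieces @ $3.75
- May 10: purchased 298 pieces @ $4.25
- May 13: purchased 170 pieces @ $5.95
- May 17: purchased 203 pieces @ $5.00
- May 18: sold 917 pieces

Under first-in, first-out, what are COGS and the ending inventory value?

COGS = $3,594.65; ending inventory = $1,562.40

May 18, 917 sold [FIFO — oldest first]: 149 @ $3.75 + 122 @ $2.40 + 270 @ $3.75 + 298 @ $4.25 + 78 @ $5.95 = $3,594.65
Ending inventory: 92 @ $5.95 + 203 @ $5.00 = $1,562.40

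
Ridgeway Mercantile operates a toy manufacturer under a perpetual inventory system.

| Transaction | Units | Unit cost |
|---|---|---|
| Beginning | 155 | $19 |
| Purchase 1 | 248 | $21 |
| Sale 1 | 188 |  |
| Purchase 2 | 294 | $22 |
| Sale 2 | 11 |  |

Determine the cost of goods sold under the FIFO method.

Sale 1 (188) [FIFO — oldest first]: 155 @ $19 + 33 @ $21 = $3,638
Sale 2 (11) [FIFO — oldest first]: 11 @ $21 = $231
Total COGS = $3,638 + $231 = $3,869
Ending inventory: 204 @ $21 + 294 @ $22 = $10,752
Check: goods available $14,621 = COGS $3,869 + ending $10,752

COGS = $3,869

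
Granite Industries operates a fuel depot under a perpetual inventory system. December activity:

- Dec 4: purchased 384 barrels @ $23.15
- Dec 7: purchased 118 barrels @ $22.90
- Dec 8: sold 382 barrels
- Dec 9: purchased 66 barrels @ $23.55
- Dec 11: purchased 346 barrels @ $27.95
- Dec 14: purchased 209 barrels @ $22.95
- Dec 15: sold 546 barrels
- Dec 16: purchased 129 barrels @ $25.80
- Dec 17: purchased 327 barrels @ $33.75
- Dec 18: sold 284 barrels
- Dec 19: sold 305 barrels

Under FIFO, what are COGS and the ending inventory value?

Dec 8, 382 sold [FIFO — oldest first]: 382 @ $23.15 = $8,843.30
Dec 15, 546 sold [FIFO — oldest first]: 2 @ $23.15 + 118 @ $22.90 + 66 @ $23.55 + 346 @ $27.95 + 14 @ $22.95 = $14,294.80
Dec 18, 284 sold [FIFO — oldest first]: 195 @ $22.95 + 89 @ $25.80 = $6,771.45
Dec 19, 305 sold [FIFO — oldest first]: 40 @ $25.80 + 265 @ $33.75 = $9,975.75
Total COGS = $8,843.30 + $14,294.80 + $6,771.45 + $9,975.75 = $39,885.30
Ending inventory: 62 @ $33.75 = $2,092.50
Check: goods available $41,977.80 = COGS $39,885.30 + ending $2,092.50

COGS = $39,885.30; ending inventory = $2,092.50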